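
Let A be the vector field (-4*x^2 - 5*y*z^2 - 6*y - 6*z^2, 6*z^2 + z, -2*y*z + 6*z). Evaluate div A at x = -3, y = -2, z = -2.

34

∂A₁/∂x = -8*x
∂A₂/∂y = 0
∂A₃/∂z = -2*y + 6
∇·A = -8*x - 2*y + 6
At (-3, -2, -2): 34.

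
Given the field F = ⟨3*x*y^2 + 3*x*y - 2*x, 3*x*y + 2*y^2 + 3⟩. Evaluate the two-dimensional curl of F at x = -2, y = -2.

-24

∂F₂/∂x = 3*y
∂F₁/∂y = 6*x*y + 3*x
Scalar curl = -6*x*y - 3*x + 3*y
At (-2, -2): -24.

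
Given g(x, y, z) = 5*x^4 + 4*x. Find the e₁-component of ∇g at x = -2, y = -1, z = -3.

-156

(∇g)_1 = ∂g/∂x = 20*x^3 + 4
At (-2, -1, -3): -156.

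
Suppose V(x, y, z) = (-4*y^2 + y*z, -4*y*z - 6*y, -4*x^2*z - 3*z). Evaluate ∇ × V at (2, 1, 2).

(4, 33, 6)

(∇×V)₁ = ∂V₃/∂y − ∂V₂/∂z = 4*y
(∇×V)₂ = ∂V₁/∂z − ∂V₃/∂x = 8*x*z + y
(∇×V)₃ = ∂V₂/∂x − ∂V₁/∂y = 8*y - z
∇×V = (4*y, 8*x*z + y, 8*y - z)
At (2, 1, 2): (4, 33, 6).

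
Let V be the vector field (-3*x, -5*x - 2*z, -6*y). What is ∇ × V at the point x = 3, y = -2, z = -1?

(∇×V)₁ = ∂V₃/∂y − ∂V₂/∂z = -4
(∇×V)₂ = ∂V₁/∂z − ∂V₃/∂x = 0
(∇×V)₃ = ∂V₂/∂x − ∂V₁/∂y = -5
∇×V = (-4, 0, -5)
At (3, -2, -1): (-4, 0, -5).

(-4, 0, -5)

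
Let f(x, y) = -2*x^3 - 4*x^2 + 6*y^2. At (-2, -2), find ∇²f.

28

∂²f/∂x² = -4*(3*x + 2)
∂²f/∂y² = 12
∇²f = -12*x + 4
At (-2, -2): 28.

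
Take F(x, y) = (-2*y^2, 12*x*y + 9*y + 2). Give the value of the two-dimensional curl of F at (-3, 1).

16

∂F₂/∂x = 12*y
∂F₁/∂y = -4*y
Scalar curl = 16*y
At (-3, 1): 16.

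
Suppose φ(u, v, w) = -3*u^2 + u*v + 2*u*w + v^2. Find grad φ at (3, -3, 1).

∂φ/∂u = -6*u + v + 2*w
∂φ/∂v = u + 2*v
∂φ/∂w = 2*u
∇φ = (-6*u + v + 2*w, u + 2*v, 2*u)
At (3, -3, 1): (-19, -3, 6).

(-19, -3, 6)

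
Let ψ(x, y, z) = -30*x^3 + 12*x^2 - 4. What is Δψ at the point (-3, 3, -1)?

564

∂²ψ/∂x² = 12*(-15*x + 2)
∂²ψ/∂y² = 0
∂²ψ/∂z² = 0
∇²ψ = -180*x + 24
At (-3, 3, -1): 564.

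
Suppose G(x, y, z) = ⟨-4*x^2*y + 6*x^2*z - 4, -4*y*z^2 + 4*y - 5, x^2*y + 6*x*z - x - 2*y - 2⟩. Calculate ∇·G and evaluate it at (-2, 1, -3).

44

∂G₁/∂x = -8*x*y + 12*x*z
∂G₂/∂y = -4*z^2 + 4
∂G₃/∂z = 6*x
∇·G = -8*x*y + 12*x*z + 6*x - 4*z^2 + 4
At (-2, 1, -3): 44.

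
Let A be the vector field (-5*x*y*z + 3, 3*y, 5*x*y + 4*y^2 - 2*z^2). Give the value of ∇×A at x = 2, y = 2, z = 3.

(∇×A)₁ = ∂A₃/∂y − ∂A₂/∂z = 5*x + 8*y
(∇×A)₂ = ∂A₁/∂z − ∂A₃/∂x = -5*x*y - 5*y
(∇×A)₃ = ∂A₂/∂x − ∂A₁/∂y = 5*x*z
∇×A = (5*x + 8*y, -5*x*y - 5*y, 5*x*z)
At (2, 2, 3): (26, -30, 30).

(26, -30, 30)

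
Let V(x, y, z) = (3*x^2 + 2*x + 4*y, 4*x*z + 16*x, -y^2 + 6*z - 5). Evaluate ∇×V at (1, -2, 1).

(∇×V)₁ = ∂V₃/∂y − ∂V₂/∂z = -4*x - 2*y
(∇×V)₂ = ∂V₁/∂z − ∂V₃/∂x = 0
(∇×V)₃ = ∂V₂/∂x − ∂V₁/∂y = 4*z + 12
∇×V = (-4*x - 2*y, 0, 4*z + 12)
At (1, -2, 1): (0, 0, 16).

(0, 0, 16)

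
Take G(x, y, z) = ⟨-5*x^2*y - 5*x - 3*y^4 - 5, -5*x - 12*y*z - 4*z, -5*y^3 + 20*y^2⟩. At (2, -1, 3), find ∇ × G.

(-63, 0, 3)

(∇×G)₁ = ∂G₃/∂y − ∂G₂/∂z = -15*y^2 + 52*y + 4
(∇×G)₂ = ∂G₁/∂z − ∂G₃/∂x = 0
(∇×G)₃ = ∂G₂/∂x − ∂G₁/∂y = 5*x^2 + 12*y^3 - 5
∇×G = (-15*y^2 + 52*y + 4, 0, 5*x^2 + 12*y^3 - 5)
At (2, -1, 3): (-63, 0, 3).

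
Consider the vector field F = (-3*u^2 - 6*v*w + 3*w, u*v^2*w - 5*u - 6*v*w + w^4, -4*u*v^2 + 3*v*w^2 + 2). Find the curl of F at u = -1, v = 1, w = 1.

(∇×F)₁ = ∂F₃/∂v − ∂F₂/∂w = -u*v^2 - 8*u*v + 6*v - 4*w^3 + 3*w^2
(∇×F)₂ = ∂F₁/∂w − ∂F₃/∂u = 4*v^2 - 6*v + 3
(∇×F)₃ = ∂F₂/∂u − ∂F₁/∂v = v^2*w + 6*w - 5
∇×F = (-u*v^2 - 8*u*v + 6*v - 4*w^3 + 3*w^2, 4*v^2 - 6*v + 3, v^2*w + 6*w - 5)
At (-1, 1, 1): (14, 1, 2).

(14, 1, 2)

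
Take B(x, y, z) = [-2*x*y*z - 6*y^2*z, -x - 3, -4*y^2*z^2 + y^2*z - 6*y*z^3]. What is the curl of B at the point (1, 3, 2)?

(∇×B)₁ = ∂B₃/∂y − ∂B₂/∂z = -8*y*z^2 + 2*y*z - 6*z^3
(∇×B)₂ = ∂B₁/∂z − ∂B₃/∂x = -2*x*y - 6*y^2
(∇×B)₃ = ∂B₂/∂x − ∂B₁/∂y = 2*x*z + 12*y*z - 1
∇×B = (-8*y*z^2 + 2*y*z - 6*z^3, -2*x*y - 6*y^2, 2*x*z + 12*y*z - 1)
At (1, 3, 2): (-132, -60, 75).

(-132, -60, 75)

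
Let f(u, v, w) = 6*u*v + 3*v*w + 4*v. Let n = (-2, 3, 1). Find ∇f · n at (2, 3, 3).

∂f/∂u = 6*v
∂f/∂v = 6*u + 3*w + 4
∂f/∂w = 3*v
∇f at (2, 3, 3) = (18, 25, 9)
∇f · n = (18)(-2) + (25)(3) + (9)(1) = 48

48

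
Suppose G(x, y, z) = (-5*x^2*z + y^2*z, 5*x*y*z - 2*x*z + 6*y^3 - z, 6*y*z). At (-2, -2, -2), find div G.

∂G₁/∂x = -10*x*z
∂G₂/∂y = 5*x*z + 18*y^2
∂G₃/∂z = 6*y
∇·G = -5*x*z + 18*y^2 + 6*y
At (-2, -2, -2): 40.

40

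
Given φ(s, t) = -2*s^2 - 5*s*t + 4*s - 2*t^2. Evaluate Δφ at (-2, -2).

-8

∂²φ/∂s² = -4
∂²φ/∂t² = -4
∇²φ = -8
At (-2, -2): -8.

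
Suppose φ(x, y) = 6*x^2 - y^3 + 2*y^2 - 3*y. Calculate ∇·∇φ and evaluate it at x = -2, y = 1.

∂²φ/∂x² = 12
∂²φ/∂y² = 2*(-3*y + 2)
∇²φ = -6*y + 16
At (-2, 1): 10.

10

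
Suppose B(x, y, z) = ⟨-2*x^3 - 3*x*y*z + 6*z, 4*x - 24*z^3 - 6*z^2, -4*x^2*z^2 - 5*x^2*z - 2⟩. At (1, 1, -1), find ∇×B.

(∇×B)₁ = ∂B₃/∂y − ∂B₂/∂z = 72*z^2 + 12*z
(∇×B)₂ = ∂B₁/∂z − ∂B₃/∂x = -3*x*y + 8*x*z^2 + 10*x*z + 6
(∇×B)₃ = ∂B₂/∂x − ∂B₁/∂y = 3*x*z + 4
∇×B = (72*z^2 + 12*z, -3*x*y + 8*x*z^2 + 10*x*z + 6, 3*x*z + 4)
At (1, 1, -1): (60, 1, 1).

(60, 1, 1)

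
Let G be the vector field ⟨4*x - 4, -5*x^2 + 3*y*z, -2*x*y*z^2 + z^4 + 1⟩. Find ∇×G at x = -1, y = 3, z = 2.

(∇×G)₁ = ∂G₃/∂y − ∂G₂/∂z = -2*x*z^2 - 3*y
(∇×G)₂ = ∂G₁/∂z − ∂G₃/∂x = 2*y*z^2
(∇×G)₃ = ∂G₂/∂x − ∂G₁/∂y = -10*x
∇×G = (-2*x*z^2 - 3*y, 2*y*z^2, -10*x)
At (-1, 3, 2): (-1, 24, 10).

(-1, 24, 10)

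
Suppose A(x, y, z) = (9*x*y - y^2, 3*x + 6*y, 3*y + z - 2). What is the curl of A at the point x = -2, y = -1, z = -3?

(∇×A)₁ = ∂A₃/∂y − ∂A₂/∂z = 3
(∇×A)₂ = ∂A₁/∂z − ∂A₃/∂x = 0
(∇×A)₃ = ∂A₂/∂x − ∂A₁/∂y = -9*x + 2*y + 3
∇×A = (3, 0, -9*x + 2*y + 3)
At (-2, -1, -3): (3, 0, 19).

(3, 0, 19)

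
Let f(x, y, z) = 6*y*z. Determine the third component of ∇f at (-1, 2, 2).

(∇f)_3 = ∂f/∂z = 6*y
At (-1, 2, 2): 12.

12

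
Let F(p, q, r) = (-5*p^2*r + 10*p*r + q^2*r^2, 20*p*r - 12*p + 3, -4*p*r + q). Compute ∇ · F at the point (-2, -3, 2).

68

∂F₁/∂p = -10*p*r + 10*r
∂F₂/∂q = 0
∂F₃/∂r = -4*p
∇·F = -10*p*r - 4*p + 10*r
At (-2, -3, 2): 68.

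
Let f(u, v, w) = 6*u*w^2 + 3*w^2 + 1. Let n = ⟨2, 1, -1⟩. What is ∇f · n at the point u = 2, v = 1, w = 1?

-18

∂f/∂u = 6*w^2
∂f/∂v = 0
∂f/∂w = 12*u*w + 6*w
∇f at (2, 1, 1) = (6, 0, 30)
∇f · n = (6)(2) + (0)(1) + (30)(-1) = -18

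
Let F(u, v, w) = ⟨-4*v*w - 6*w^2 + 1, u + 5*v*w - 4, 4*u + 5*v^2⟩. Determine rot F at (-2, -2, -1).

(∇×F)₁ = ∂F₃/∂v − ∂F₂/∂w = 5*v
(∇×F)₂ = ∂F₁/∂w − ∂F₃/∂u = -4*v - 12*w - 4
(∇×F)₃ = ∂F₂/∂u − ∂F₁/∂v = 4*w + 1
∇×F = (5*v, -4*v - 12*w - 4, 4*w + 1)
At (-2, -2, -1): (-10, 16, -3).

(-10, 16, -3)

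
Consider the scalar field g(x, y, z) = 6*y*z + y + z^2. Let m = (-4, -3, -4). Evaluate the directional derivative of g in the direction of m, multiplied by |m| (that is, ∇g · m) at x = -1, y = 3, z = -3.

3

∂g/∂x = 0
∂g/∂y = 6*z + 1
∂g/∂z = 6*y + 2*z
∇g at (-1, 3, -3) = (0, -17, 12)
∇g · m = (0)(-4) + (-17)(-3) + (12)(-4) = 3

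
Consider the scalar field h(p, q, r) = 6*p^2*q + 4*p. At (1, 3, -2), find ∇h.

(40, 6, 0)

∂h/∂p = 12*p*q + 4
∂h/∂q = 6*p^2
∂h/∂r = 0
∇h = (12*p*q + 4, 6*p^2, 0)
At (1, 3, -2): (40, 6, 0).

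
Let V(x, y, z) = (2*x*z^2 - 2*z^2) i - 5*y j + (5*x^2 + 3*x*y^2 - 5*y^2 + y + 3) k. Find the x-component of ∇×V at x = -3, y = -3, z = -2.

85

(∇×V)_1 = ∂V₃/∂y − ∂V₂/∂z
= 6*x*y - 10*y + 1 − (0)
= 6*x*y - 10*y + 1
At (-3, -3, -2): 85.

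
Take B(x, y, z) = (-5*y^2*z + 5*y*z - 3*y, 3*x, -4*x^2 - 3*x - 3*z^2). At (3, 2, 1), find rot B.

(0, 17, 21)

(∇×B)₁ = ∂B₃/∂y − ∂B₂/∂z = 0
(∇×B)₂ = ∂B₁/∂z − ∂B₃/∂x = 8*x - 5*y^2 + 5*y + 3
(∇×B)₃ = ∂B₂/∂x − ∂B₁/∂y = 10*y*z - 5*z + 6
∇×B = (0, 8*x - 5*y^2 + 5*y + 3, 10*y*z - 5*z + 6)
At (3, 2, 1): (0, 17, 21).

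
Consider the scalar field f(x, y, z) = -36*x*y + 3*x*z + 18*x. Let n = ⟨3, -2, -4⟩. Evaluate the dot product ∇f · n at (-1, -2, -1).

201

∂f/∂x = -36*y + 3*z + 18
∂f/∂y = -36*x
∂f/∂z = 3*x
∇f at (-1, -2, -1) = (87, 36, -3)
∇f · n = (87)(3) + (36)(-2) + (-3)(-4) = 201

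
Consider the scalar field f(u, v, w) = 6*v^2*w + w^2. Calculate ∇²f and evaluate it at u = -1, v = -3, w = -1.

-10

∂²f/∂u² = 0
∂²f/∂v² = 12*w
∂²f/∂w² = 2
∇²f = 12*w + 2
At (-1, -3, -1): -10.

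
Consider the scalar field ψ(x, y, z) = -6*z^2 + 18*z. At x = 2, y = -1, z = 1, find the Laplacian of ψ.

-12

∂²ψ/∂x² = 0
∂²ψ/∂y² = 0
∂²ψ/∂z² = -12
∇²ψ = -12
At (2, -1, 1): -12.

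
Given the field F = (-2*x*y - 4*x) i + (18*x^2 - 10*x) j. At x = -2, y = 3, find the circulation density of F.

∂F₂/∂x = 36*x - 10
∂F₁/∂y = -2*x
Scalar curl = 38*x - 10
At (-2, 3): -86.

-86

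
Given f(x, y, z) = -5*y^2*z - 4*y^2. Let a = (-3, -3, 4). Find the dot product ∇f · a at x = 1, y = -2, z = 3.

∂f/∂x = 0
∂f/∂y = -10*y*z - 8*y
∂f/∂z = -5*y^2
∇f at (1, -2, 3) = (0, 76, -20)
∇f · a = (0)(-3) + (76)(-3) + (-20)(4) = -308

-308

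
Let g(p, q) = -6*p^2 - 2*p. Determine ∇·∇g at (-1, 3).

∂²g/∂p² = -12
∂²g/∂q² = 0
∇²g = -12
At (-1, 3): -12.

-12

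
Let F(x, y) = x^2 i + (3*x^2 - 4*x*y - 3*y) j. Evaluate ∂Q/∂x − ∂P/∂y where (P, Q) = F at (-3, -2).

∂F₂/∂x = 6*x - 4*y
∂F₁/∂y = 0
Scalar curl = 6*x - 4*y
At (-3, -2): -10.

-10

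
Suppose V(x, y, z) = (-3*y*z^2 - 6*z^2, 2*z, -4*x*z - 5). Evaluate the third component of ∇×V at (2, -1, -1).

(∇×V)_3 = ∂V₂/∂x − ∂V₁/∂y
= 0 − (-3*z^2)
= 3*z^2
At (2, -1, -1): 3.

3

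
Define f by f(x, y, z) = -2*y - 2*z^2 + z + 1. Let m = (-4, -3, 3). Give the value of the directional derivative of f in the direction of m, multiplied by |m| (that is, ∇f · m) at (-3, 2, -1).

21

∂f/∂x = 0
∂f/∂y = -2
∂f/∂z = -4*z + 1
∇f at (-3, 2, -1) = (0, -2, 5)
∇f · m = (0)(-4) + (-2)(-3) + (5)(3) = 21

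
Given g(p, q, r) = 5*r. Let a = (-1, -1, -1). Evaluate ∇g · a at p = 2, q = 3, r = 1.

∂g/∂p = 0
∂g/∂q = 0
∂g/∂r = 5
∇g at (2, 3, 1) = (0, 0, 5)
∇g · a = (0)(-1) + (0)(-1) + (5)(-1) = -5

-5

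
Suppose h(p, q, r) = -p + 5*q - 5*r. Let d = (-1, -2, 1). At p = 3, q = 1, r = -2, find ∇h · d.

-14

∂h/∂p = -1
∂h/∂q = 5
∂h/∂r = -5
∇h at (3, 1, -2) = (-1, 5, -5)
∇h · d = (-1)(-1) + (5)(-2) + (-5)(1) = -14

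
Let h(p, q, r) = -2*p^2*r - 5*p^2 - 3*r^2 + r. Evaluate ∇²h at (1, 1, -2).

-8

∂²h/∂p² = -2*(2*r + 5)
∂²h/∂q² = 0
∂²h/∂r² = -6
∇²h = -4*r - 16
At (1, 1, -2): -8.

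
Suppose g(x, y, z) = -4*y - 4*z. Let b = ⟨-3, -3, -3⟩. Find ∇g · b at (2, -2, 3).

∂g/∂x = 0
∂g/∂y = -4
∂g/∂z = -4
∇g at (2, -2, 3) = (0, -4, -4)
∇g · b = (0)(-3) + (-4)(-3) + (-4)(-3) = 24

24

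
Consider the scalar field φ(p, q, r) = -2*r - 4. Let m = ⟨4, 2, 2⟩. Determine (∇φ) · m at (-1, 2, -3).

-4

∂φ/∂p = 0
∂φ/∂q = 0
∂φ/∂r = -2
∇φ at (-1, 2, -3) = (0, 0, -2)
∇φ · m = (0)(4) + (0)(2) + (-2)(2) = -4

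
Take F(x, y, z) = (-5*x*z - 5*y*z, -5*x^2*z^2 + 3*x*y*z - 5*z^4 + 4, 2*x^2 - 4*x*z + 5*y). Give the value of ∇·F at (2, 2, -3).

-11

∂F₁/∂x = -5*z
∂F₂/∂y = 3*x*z
∂F₃/∂z = -4*x
∇·F = 3*x*z - 4*x - 5*z
At (2, 2, -3): -11.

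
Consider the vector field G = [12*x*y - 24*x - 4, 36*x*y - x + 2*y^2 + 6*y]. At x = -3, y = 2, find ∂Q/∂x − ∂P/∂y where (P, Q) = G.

∂G₂/∂x = 36*y - 1
∂G₁/∂y = 12*x
Scalar curl = -12*x + 36*y - 1
At (-3, 2): 107.

107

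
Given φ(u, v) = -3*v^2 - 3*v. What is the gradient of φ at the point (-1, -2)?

∂φ/∂u = 0
∂φ/∂v = -6*v - 3
∇φ = (0, -6*v - 3)
At (-1, -2): (0, 9).

(0, 9)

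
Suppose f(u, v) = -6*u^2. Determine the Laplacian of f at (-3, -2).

∂²f/∂u² = -12
∂²f/∂v² = 0
∇²f = -12
At (-3, -2): -12.

-12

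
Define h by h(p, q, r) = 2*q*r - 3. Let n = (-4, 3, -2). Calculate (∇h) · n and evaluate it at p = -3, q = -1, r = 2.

16

∂h/∂p = 0
∂h/∂q = 2*r
∂h/∂r = 2*q
∇h at (-3, -1, 2) = (0, 4, -2)
∇h · n = (0)(-4) + (4)(3) + (-2)(-2) = 16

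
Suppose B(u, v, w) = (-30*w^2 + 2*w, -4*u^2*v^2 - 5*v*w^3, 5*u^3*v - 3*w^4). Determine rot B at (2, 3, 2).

(∇×B)₁ = ∂B₃/∂v − ∂B₂/∂w = 5*u^3 + 15*v*w^2
(∇×B)₂ = ∂B₁/∂w − ∂B₃/∂u = -15*u^2*v - 60*w + 2
(∇×B)₃ = ∂B₂/∂u − ∂B₁/∂v = -8*u*v^2
∇×B = (5*u^3 + 15*v*w^2, -15*u^2*v - 60*w + 2, -8*u*v^2)
At (2, 3, 2): (220, -298, -144).

(220, -298, -144)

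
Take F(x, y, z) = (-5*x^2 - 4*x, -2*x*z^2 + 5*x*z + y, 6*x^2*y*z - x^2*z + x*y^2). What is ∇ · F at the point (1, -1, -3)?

-20

∂F₁/∂x = -10*x - 4
∂F₂/∂y = 1
∂F₃/∂z = 6*x^2*y - x^2
∇·F = 6*x^2*y - x^2 - 10*x - 3
At (1, -1, -3): -20.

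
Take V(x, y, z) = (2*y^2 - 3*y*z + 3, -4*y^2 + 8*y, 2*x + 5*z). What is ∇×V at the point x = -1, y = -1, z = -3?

(∇×V)₁ = ∂V₃/∂y − ∂V₂/∂z = 0
(∇×V)₂ = ∂V₁/∂z − ∂V₃/∂x = -3*y - 2
(∇×V)₃ = ∂V₂/∂x − ∂V₁/∂y = -4*y + 3*z
∇×V = (0, -3*y - 2, -4*y + 3*z)
At (-1, -1, -3): (0, 1, -5).

(0, 1, -5)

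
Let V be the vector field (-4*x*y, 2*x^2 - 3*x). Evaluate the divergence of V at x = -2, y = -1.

∂V₁/∂x = -4*y
∂V₂/∂y = 0
∇·V = -4*y
At (-2, -1): 4.

4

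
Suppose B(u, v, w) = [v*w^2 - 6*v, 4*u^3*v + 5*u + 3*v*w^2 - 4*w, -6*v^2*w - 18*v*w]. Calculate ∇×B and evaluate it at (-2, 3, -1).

(∇×B)₁ = ∂B₃/∂v − ∂B₂/∂w = -18*v*w - 18*w + 4
(∇×B)₂ = ∂B₁/∂w − ∂B₃/∂u = 2*v*w
(∇×B)₃ = ∂B₂/∂u − ∂B₁/∂v = 12*u^2*v - w^2 + 11
∇×B = (-18*v*w - 18*w + 4, 2*v*w, 12*u^2*v - w^2 + 11)
At (-2, 3, -1): (76, -6, 154).

(76, -6, 154)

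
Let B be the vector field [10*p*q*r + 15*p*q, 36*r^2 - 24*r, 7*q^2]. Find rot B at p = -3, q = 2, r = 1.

(-20, -60, 75)

(∇×B)₁ = ∂B₃/∂q − ∂B₂/∂r = 14*q - 72*r + 24
(∇×B)₂ = ∂B₁/∂r − ∂B₃/∂p = 10*p*q
(∇×B)₃ = ∂B₂/∂p − ∂B₁/∂q = -10*p*r - 15*p
∇×B = (14*q - 72*r + 24, 10*p*q, -10*p*r - 15*p)
At (-3, 2, 1): (-20, -60, 75).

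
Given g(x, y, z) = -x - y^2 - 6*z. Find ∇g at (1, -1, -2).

(-1, 2, -6)

∂g/∂x = -1
∂g/∂y = -2*y
∂g/∂z = -6
∇g = (-1, -2*y, -6)
At (1, -1, -2): (-1, 2, -6).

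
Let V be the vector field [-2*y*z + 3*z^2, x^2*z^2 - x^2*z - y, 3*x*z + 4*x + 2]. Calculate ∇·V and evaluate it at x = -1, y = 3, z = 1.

∂V₁/∂x = 0
∂V₂/∂y = -1
∂V₃/∂z = 3*x
∇·V = 3*x - 1
At (-1, 3, 1): -4.

-4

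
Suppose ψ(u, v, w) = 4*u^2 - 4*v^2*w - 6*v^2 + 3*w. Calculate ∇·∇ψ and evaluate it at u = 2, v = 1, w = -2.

12

∂²ψ/∂u² = 8
∂²ψ/∂v² = -4*(2*w + 3)
∂²ψ/∂w² = 0
∇²ψ = -8*w - 4
At (2, 1, -2): 12.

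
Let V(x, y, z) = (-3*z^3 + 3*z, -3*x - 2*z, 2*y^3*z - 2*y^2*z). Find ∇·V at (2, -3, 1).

∂V₁/∂x = 0
∂V₂/∂y = 0
∂V₃/∂z = 2*y^3 - 2*y^2
∇·V = 2*y^3 - 2*y^2
At (2, -3, 1): -72.

-72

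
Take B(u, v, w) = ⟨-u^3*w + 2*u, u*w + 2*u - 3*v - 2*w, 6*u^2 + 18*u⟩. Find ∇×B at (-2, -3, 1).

(4, 14, 3)

(∇×B)₁ = ∂B₃/∂v − ∂B₂/∂w = -u + 2
(∇×B)₂ = ∂B₁/∂w − ∂B₃/∂u = -u^3 - 12*u - 18
(∇×B)₃ = ∂B₂/∂u − ∂B₁/∂v = w + 2
∇×B = (-u + 2, -u^3 - 12*u - 18, w + 2)
At (-2, -3, 1): (4, 14, 3).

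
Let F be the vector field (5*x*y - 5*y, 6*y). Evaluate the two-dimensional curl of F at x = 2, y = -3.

-5

∂F₂/∂x = 0
∂F₁/∂y = 5*x - 5
Scalar curl = -5*x + 5
At (2, -3): -5.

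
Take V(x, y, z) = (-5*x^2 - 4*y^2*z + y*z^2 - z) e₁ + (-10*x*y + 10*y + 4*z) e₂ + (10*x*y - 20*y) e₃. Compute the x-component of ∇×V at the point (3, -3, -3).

6

(∇×V)_1 = ∂V₃/∂y − ∂V₂/∂z
= 10*x - 20 − (4)
= 10*x - 24
At (3, -3, -3): 6.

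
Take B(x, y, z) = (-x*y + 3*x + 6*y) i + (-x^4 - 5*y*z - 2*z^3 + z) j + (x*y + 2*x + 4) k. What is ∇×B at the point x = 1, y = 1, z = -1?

(∇×B)₁ = ∂B₃/∂y − ∂B₂/∂z = x + 5*y + 6*z^2 - 1
(∇×B)₂ = ∂B₁/∂z − ∂B₃/∂x = -y - 2
(∇×B)₃ = ∂B₂/∂x − ∂B₁/∂y = -4*x^3 + x - 6
∇×B = (x + 5*y + 6*z^2 - 1, -y - 2, -4*x^3 + x - 6)
At (1, 1, -1): (11, -3, -9).

(11, -3, -9)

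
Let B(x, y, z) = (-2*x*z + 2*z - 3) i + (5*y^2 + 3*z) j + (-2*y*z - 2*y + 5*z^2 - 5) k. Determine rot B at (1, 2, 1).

(∇×B)₁ = ∂B₃/∂y − ∂B₂/∂z = -2*z - 5
(∇×B)₂ = ∂B₁/∂z − ∂B₃/∂x = -2*x + 2
(∇×B)₃ = ∂B₂/∂x − ∂B₁/∂y = 0
∇×B = (-2*z - 5, -2*x + 2, 0)
At (1, 2, 1): (-7, 0, 0).

(-7, 0, 0)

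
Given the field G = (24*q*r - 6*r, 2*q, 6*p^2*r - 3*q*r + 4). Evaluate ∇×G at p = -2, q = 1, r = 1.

(∇×G)₁ = ∂G₃/∂q − ∂G₂/∂r = -3*r
(∇×G)₂ = ∂G₁/∂r − ∂G₃/∂p = -12*p*r + 24*q - 6
(∇×G)₃ = ∂G₂/∂p − ∂G₁/∂q = -24*r
∇×G = (-3*r, -12*p*r + 24*q - 6, -24*r)
At (-2, 1, 1): (-3, 42, -24).

(-3, 42, -24)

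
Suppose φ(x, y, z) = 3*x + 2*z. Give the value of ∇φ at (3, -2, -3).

(3, 0, 2)

∂φ/∂x = 3
∂φ/∂y = 0
∂φ/∂z = 2
∇φ = (3, 0, 2)
At (3, -2, -3): (3, 0, 2).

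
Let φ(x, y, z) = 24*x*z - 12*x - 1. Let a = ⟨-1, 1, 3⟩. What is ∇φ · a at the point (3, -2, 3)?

156

∂φ/∂x = 24*z - 12
∂φ/∂y = 0
∂φ/∂z = 24*x
∇φ at (3, -2, 3) = (60, 0, 72)
∇φ · a = (60)(-1) + (0)(1) + (72)(3) = 156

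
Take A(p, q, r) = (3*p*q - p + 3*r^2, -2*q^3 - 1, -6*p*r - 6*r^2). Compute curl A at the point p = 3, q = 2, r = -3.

(∇×A)₁ = ∂A₃/∂q − ∂A₂/∂r = 0
(∇×A)₂ = ∂A₁/∂r − ∂A₃/∂p = 12*r
(∇×A)₃ = ∂A₂/∂p − ∂A₁/∂q = -3*p
∇×A = (0, 12*r, -3*p)
At (3, 2, -3): (0, -36, -9).

(0, -36, -9)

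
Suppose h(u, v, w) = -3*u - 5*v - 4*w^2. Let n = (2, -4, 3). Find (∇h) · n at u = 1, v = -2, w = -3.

86

∂h/∂u = -3
∂h/∂v = -5
∂h/∂w = -8*w
∇h at (1, -2, -3) = (-3, -5, 24)
∇h · n = (-3)(2) + (-5)(-4) + (24)(3) = 86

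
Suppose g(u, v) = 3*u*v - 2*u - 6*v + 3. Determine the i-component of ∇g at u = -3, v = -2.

(∇g)_1 = ∂g/∂u = 3*v - 2
At (-3, -2): -8.

-8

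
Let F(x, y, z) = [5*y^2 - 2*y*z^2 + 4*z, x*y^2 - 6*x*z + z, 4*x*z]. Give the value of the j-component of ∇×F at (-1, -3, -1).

-4

(∇×F)_2 = ∂F₁/∂z − ∂F₃/∂x
= -4*y*z + 4 − (4*z)
= -4*y*z - 4*z + 4
At (-1, -3, -1): -4.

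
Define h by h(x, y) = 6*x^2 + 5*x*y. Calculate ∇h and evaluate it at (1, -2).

(2, 5)

∂h/∂x = 12*x + 5*y
∂h/∂y = 5*x
∇h = (12*x + 5*y, 5*x)
At (1, -2): (2, 5).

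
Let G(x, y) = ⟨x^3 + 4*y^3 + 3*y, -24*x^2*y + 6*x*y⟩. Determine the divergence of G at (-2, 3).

-96

∂G₁/∂x = 3*x^2
∂G₂/∂y = -24*x^2 + 6*x
∇·G = -21*x^2 + 6*x
At (-2, 3): -96.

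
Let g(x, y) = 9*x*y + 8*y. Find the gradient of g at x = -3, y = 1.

(9, -19)

∂g/∂x = 9*y
∂g/∂y = 9*x + 8
∇g = (9*y, 9*x + 8)
At (-3, 1): (9, -19).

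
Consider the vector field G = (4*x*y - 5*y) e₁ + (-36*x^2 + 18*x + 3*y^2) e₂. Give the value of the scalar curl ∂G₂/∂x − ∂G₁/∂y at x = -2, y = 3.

∂G₂/∂x = -72*x + 18
∂G₁/∂y = 4*x - 5
Scalar curl = -76*x + 23
At (-2, 3): 175.

175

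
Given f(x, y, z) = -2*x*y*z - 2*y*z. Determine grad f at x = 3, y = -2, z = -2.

(-8, 16, 16)

∂f/∂x = -2*y*z
∂f/∂y = -2*x*z - 2*z
∂f/∂z = -2*x*y - 2*y
∇f = (-2*y*z, -2*x*z - 2*z, -2*x*y - 2*y)
At (3, -2, -2): (-8, 16, 16).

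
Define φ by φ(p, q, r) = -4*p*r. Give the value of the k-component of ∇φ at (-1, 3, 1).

4

(∇φ)_3 = ∂φ/∂r = -4*p
At (-1, 3, 1): 4.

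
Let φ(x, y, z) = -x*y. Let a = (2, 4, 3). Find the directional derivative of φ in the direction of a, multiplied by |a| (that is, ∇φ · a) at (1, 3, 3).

∂φ/∂x = -y
∂φ/∂y = -x
∂φ/∂z = 0
∇φ at (1, 3, 3) = (-3, -1, 0)
∇φ · a = (-3)(2) + (-1)(4) + (0)(3) = -10

-10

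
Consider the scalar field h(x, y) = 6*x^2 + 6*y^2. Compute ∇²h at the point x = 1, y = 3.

∂²h/∂x² = 12
∂²h/∂y² = 12
∇²h = 24
At (1, 3): 24.

24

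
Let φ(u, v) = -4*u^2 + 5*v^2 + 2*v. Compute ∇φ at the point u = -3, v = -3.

(24, -28)

∂φ/∂u = -8*u
∂φ/∂v = 10*v + 2
∇φ = (-8*u, 10*v + 2)
At (-3, -3): (24, -28).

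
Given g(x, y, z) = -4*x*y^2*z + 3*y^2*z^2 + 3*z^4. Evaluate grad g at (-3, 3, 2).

(-72, 216, 312)

∂g/∂x = -4*y^2*z
∂g/∂y = -8*x*y*z + 6*y*z^2
∂g/∂z = -4*x*y^2 + 6*y^2*z + 12*z^3
∇g = (-4*y^2*z, -8*x*y*z + 6*y*z^2, -4*x*y^2 + 6*y^2*z + 12*z^3)
At (-3, 3, 2): (-72, 216, 312).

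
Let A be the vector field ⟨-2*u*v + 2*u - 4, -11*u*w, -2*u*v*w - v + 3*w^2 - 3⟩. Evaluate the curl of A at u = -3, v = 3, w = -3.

(-52, -18, 27)

(∇×A)₁ = ∂A₃/∂v − ∂A₂/∂w = -2*u*w + 11*u - 1
(∇×A)₂ = ∂A₁/∂w − ∂A₃/∂u = 2*v*w
(∇×A)₃ = ∂A₂/∂u − ∂A₁/∂v = 2*u - 11*w
∇×A = (-2*u*w + 11*u - 1, 2*v*w, 2*u - 11*w)
At (-3, 3, -3): (-52, -18, 27).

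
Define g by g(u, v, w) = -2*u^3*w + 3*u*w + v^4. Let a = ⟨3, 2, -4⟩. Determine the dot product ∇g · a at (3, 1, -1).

∂g/∂u = -6*u^2*w + 3*w
∂g/∂v = 4*v^3
∂g/∂w = -2*u^3 + 3*u
∇g at (3, 1, -1) = (51, 4, -45)
∇g · a = (51)(3) + (4)(2) + (-45)(-4) = 341

341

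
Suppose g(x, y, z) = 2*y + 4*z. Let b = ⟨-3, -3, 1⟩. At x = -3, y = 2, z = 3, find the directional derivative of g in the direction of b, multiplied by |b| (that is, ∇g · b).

-2

∂g/∂x = 0
∂g/∂y = 2
∂g/∂z = 4
∇g at (-3, 2, 3) = (0, 2, 4)
∇g · b = (0)(-3) + (2)(-3) + (4)(1) = -2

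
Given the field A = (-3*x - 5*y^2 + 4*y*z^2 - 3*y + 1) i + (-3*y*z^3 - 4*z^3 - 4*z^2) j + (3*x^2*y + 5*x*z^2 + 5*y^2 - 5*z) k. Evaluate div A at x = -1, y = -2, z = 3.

-119

∂A₁/∂x = -3
∂A₂/∂y = -3*z^3
∂A₃/∂z = 10*x*z - 5
∇·A = 10*x*z - 3*z^3 - 8
At (-1, -2, 3): -119.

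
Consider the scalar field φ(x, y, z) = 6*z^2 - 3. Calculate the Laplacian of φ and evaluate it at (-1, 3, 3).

∂²φ/∂x² = 0
∂²φ/∂y² = 0
∂²φ/∂z² = 12
∇²φ = 12
At (-1, 3, 3): 12.

12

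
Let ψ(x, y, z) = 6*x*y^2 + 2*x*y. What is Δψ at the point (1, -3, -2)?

∂²ψ/∂x² = 0
∂²ψ/∂y² = 12*x
∂²ψ/∂z² = 0
∇²ψ = 12*x
At (1, -3, -2): 12.

12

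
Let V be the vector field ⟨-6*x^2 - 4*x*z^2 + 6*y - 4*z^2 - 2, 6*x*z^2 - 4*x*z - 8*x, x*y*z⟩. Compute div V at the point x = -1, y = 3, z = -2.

-7

∂V₁/∂x = -12*x - 4*z^2
∂V₂/∂y = 0
∂V₃/∂z = x*y
∇·V = x*y - 12*x - 4*z^2
At (-1, 3, -2): -7.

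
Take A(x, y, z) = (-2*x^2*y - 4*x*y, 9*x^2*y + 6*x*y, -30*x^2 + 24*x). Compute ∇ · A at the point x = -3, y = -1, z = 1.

∂A₁/∂x = -4*x*y - 4*y
∂A₂/∂y = 9*x^2 + 6*x
∂A₃/∂z = 0
∇·A = 9*x^2 - 4*x*y + 6*x - 4*y
At (-3, -1, 1): 55.

55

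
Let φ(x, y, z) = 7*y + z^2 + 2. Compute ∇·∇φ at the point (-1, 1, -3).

∂²φ/∂x² = 0
∂²φ/∂y² = 0
∂²φ/∂z² = 2
∇²φ = 2
At (-1, 1, -3): 2.

2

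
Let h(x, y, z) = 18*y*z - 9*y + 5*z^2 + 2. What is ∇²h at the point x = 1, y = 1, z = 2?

10

∂²h/∂x² = 0
∂²h/∂y² = 0
∂²h/∂z² = 10
∇²h = 10
At (1, 1, 2): 10.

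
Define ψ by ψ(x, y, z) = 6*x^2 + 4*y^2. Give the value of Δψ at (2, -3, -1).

20

∂²ψ/∂x² = 12
∂²ψ/∂y² = 8
∂²ψ/∂z² = 0
∇²ψ = 20
At (2, -3, -1): 20.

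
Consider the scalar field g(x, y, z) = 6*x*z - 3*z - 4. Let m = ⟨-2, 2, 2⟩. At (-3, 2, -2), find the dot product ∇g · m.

∂g/∂x = 6*z
∂g/∂y = 0
∂g/∂z = 6*x - 3
∇g at (-3, 2, -2) = (-12, 0, -21)
∇g · m = (-12)(-2) + (0)(2) + (-21)(2) = -18

-18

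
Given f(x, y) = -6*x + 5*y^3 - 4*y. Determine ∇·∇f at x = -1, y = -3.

∂²f/∂x² = 0
∂²f/∂y² = 30*y
∇²f = 30*y
At (-1, -3): -90.

-90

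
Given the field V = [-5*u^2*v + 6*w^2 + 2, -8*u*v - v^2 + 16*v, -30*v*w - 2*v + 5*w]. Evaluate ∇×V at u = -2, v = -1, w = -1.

(28, -12, 28)

(∇×V)₁ = ∂V₃/∂v − ∂V₂/∂w = -30*w - 2
(∇×V)₂ = ∂V₁/∂w − ∂V₃/∂u = 12*w
(∇×V)₃ = ∂V₂/∂u − ∂V₁/∂v = 5*u^2 - 8*v
∇×V = (-30*w - 2, 12*w, 5*u^2 - 8*v)
At (-2, -1, -1): (28, -12, 28).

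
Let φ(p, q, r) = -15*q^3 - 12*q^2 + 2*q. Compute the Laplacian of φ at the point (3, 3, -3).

-294

∂²φ/∂p² = 0
∂²φ/∂q² = -6*(15*q + 4)
∂²φ/∂r² = 0
∇²φ = -90*q - 24
At (3, 3, -3): -294.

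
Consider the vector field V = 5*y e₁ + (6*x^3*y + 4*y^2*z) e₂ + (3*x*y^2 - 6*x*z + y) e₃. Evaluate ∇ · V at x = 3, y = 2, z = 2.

176

∂V₁/∂x = 0
∂V₂/∂y = 6*x^3 + 8*y*z
∂V₃/∂z = -6*x
∇·V = 6*x^3 - 6*x + 8*y*z
At (3, 2, 2): 176.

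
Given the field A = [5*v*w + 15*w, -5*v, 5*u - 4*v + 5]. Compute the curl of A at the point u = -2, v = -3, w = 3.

(-4, -5, -15)

(∇×A)₁ = ∂A₃/∂v − ∂A₂/∂w = -4
(∇×A)₂ = ∂A₁/∂w − ∂A₃/∂u = 5*v + 10
(∇×A)₃ = ∂A₂/∂u − ∂A₁/∂v = -5*w
∇×A = (-4, 5*v + 10, -5*w)
At (-2, -3, 3): (-4, -5, -15).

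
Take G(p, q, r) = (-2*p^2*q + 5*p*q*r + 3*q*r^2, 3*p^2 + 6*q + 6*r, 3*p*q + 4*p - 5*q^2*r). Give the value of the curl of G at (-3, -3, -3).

(-105, 104, -72)

(∇×G)₁ = ∂G₃/∂q − ∂G₂/∂r = 3*p - 10*q*r - 6
(∇×G)₂ = ∂G₁/∂r − ∂G₃/∂p = 5*p*q + 6*q*r - 3*q - 4
(∇×G)₃ = ∂G₂/∂p − ∂G₁/∂q = 2*p^2 - 5*p*r + 6*p - 3*r^2
∇×G = (3*p - 10*q*r - 6, 5*p*q + 6*q*r - 3*q - 4, 2*p^2 - 5*p*r + 6*p - 3*r^2)
At (-3, -3, -3): (-105, 104, -72).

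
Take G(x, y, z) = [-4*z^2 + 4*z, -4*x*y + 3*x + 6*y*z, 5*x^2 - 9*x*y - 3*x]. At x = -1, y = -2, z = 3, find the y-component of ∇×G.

(∇×G)_2 = ∂G₁/∂z − ∂G₃/∂x
= -8*z + 4 − (10*x - 9*y - 3)
= -10*x + 9*y - 8*z + 7
At (-1, -2, 3): -25.

-25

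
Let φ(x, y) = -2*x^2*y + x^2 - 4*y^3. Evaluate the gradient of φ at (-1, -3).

(-14, -110)

∂φ/∂x = -4*x*y + 2*x
∂φ/∂y = -2*x^2 - 12*y^2
∇φ = (-4*x*y + 2*x, -2*x^2 - 12*y^2)
At (-1, -3): (-14, -110).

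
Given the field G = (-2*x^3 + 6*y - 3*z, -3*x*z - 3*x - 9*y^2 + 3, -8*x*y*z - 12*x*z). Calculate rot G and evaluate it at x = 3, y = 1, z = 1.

(∇×G)₁ = ∂G₃/∂y − ∂G₂/∂z = -8*x*z + 3*x
(∇×G)₂ = ∂G₁/∂z − ∂G₃/∂x = 8*y*z + 12*z - 3
(∇×G)₃ = ∂G₂/∂x − ∂G₁/∂y = -3*z - 9
∇×G = (-8*x*z + 3*x, 8*y*z + 12*z - 3, -3*z - 9)
At (3, 1, 1): (-15, 17, -12).

(-15, 17, -12)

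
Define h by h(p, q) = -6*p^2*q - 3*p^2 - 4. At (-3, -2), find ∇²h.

∂²h/∂p² = -6*(2*q + 1)
∂²h/∂q² = 0
∇²h = -12*q - 6
At (-3, -2): 18.

18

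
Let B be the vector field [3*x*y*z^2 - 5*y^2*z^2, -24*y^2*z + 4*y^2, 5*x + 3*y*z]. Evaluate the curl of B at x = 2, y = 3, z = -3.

(207, 157, 216)

(∇×B)₁ = ∂B₃/∂y − ∂B₂/∂z = 24*y^2 + 3*z
(∇×B)₂ = ∂B₁/∂z − ∂B₃/∂x = 6*x*y*z - 10*y^2*z - 5
(∇×B)₃ = ∂B₂/∂x − ∂B₁/∂y = -3*x*z^2 + 10*y*z^2
∇×B = (24*y^2 + 3*z, 6*x*y*z - 10*y^2*z - 5, -3*x*z^2 + 10*y*z^2)
At (2, 3, -3): (207, 157, 216).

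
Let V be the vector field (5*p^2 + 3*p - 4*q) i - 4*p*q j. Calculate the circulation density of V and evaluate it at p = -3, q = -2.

12

∂V₂/∂p = -4*q
∂V₁/∂q = -4
Scalar curl = -4*q + 4
At (-3, -2): 12.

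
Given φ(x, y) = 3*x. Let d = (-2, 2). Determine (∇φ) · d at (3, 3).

∂φ/∂x = 3
∂φ/∂y = 0
∇φ at (3, 3) = (3, 0)
∇φ · d = (3)(-2) + (0)(2) = -6

-6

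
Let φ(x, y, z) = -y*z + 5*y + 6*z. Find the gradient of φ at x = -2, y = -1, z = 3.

∂φ/∂x = 0
∂φ/∂y = -z + 5
∂φ/∂z = -y + 6
∇φ = (0, -z + 5, -y + 6)
At (-2, -1, 3): (0, 2, 7).

(0, 2, 7)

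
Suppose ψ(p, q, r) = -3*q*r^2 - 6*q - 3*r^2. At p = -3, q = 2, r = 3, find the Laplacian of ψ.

∂²ψ/∂p² = 0
∂²ψ/∂q² = 0
∂²ψ/∂r² = -6*(q + 1)
∇²ψ = -6*q - 6
At (-3, 2, 3): -18.

-18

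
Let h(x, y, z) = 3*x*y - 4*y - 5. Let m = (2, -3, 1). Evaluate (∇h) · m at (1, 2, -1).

∂h/∂x = 3*y
∂h/∂y = 3*x - 4
∂h/∂z = 0
∇h at (1, 2, -1) = (6, -1, 0)
∇h · m = (6)(2) + (-1)(-3) + (0)(1) = 15

15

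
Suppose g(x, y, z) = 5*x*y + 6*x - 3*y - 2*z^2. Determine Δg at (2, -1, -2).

∂²g/∂x² = 0
∂²g/∂y² = 0
∂²g/∂z² = -4
∇²g = -4
At (2, -1, -2): -4.

-4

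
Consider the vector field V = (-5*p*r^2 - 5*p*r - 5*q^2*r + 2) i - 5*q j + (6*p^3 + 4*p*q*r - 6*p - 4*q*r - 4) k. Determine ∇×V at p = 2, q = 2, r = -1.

(-4, -68, -20)

(∇×V)₁ = ∂V₃/∂q − ∂V₂/∂r = 4*p*r - 4*r
(∇×V)₂ = ∂V₁/∂r − ∂V₃/∂p = -18*p^2 - 10*p*r - 5*p - 5*q^2 - 4*q*r + 6
(∇×V)₃ = ∂V₂/∂p − ∂V₁/∂q = 10*q*r
∇×V = (4*p*r - 4*r, -18*p^2 - 10*p*r - 5*p - 5*q^2 - 4*q*r + 6, 10*q*r)
At (2, 2, -1): (-4, -68, -20).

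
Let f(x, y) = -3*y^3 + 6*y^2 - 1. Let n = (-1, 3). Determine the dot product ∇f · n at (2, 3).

∂f/∂x = 0
∂f/∂y = -9*y^2 + 12*y
∇f at (2, 3) = (0, -45)
∇f · n = (0)(-1) + (-45)(3) = -135

-135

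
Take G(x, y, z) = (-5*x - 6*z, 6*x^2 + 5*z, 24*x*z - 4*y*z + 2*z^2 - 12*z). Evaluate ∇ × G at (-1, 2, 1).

(-9, -30, -12)

(∇×G)₁ = ∂G₃/∂y − ∂G₂/∂z = -4*z - 5
(∇×G)₂ = ∂G₁/∂z − ∂G₃/∂x = -24*z - 6
(∇×G)₃ = ∂G₂/∂x − ∂G₁/∂y = 12*x
∇×G = (-4*z - 5, -24*z - 6, 12*x)
At (-1, 2, 1): (-9, -30, -12).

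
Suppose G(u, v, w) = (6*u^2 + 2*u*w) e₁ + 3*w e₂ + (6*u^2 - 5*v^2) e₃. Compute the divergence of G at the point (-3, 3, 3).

∂G₁/∂u = 12*u + 2*w
∂G₂/∂v = 0
∂G₃/∂w = 0
∇·G = 12*u + 2*w
At (-3, 3, 3): -30.

-30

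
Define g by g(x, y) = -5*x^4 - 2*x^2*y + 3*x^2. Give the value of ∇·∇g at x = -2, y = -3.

∂²g/∂x² = 2*(-30*x^2 - 2*y + 3)
∂²g/∂y² = 0
∇²g = -60*x^2 - 4*y + 6
At (-2, -3): -222.

-222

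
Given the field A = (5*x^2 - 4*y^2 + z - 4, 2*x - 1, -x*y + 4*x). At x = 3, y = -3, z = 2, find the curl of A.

(∇×A)₁ = ∂A₃/∂y − ∂A₂/∂z = -x
(∇×A)₂ = ∂A₁/∂z − ∂A₃/∂x = y - 3
(∇×A)₃ = ∂A₂/∂x − ∂A₁/∂y = 8*y + 2
∇×A = (-x, y - 3, 8*y + 2)
At (3, -3, 2): (-3, -6, -22).

(-3, -6, -22)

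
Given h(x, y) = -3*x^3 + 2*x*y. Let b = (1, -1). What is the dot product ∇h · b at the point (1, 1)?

∂h/∂x = -9*x^2 + 2*y
∂h/∂y = 2*x
∇h at (1, 1) = (-7, 2)
∇h · b = (-7)(1) + (2)(-1) = -9

-9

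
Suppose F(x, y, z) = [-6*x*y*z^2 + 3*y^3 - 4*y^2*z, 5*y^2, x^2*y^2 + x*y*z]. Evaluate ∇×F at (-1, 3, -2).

(8, -84, -153)

(∇×F)₁ = ∂F₃/∂y − ∂F₂/∂z = 2*x^2*y + x*z
(∇×F)₂ = ∂F₁/∂z − ∂F₃/∂x = -2*x*y^2 - 12*x*y*z - 4*y^2 - y*z
(∇×F)₃ = ∂F₂/∂x − ∂F₁/∂y = 6*x*z^2 - 9*y^2 + 8*y*z
∇×F = (2*x^2*y + x*z, -2*x*y^2 - 12*x*y*z - 4*y^2 - y*z, 6*x*z^2 - 9*y^2 + 8*y*z)
At (-1, 3, -2): (8, -84, -153).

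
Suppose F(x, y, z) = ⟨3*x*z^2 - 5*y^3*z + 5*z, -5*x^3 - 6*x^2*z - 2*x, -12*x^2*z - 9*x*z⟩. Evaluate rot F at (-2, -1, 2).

(∇×F)₁ = ∂F₃/∂y − ∂F₂/∂z = 6*x^2
(∇×F)₂ = ∂F₁/∂z − ∂F₃/∂x = 30*x*z - 5*y^3 + 9*z + 5
(∇×F)₃ = ∂F₂/∂x − ∂F₁/∂y = -15*x^2 - 12*x*z + 15*y^2*z - 2
∇×F = (6*x^2, 30*x*z - 5*y^3 + 9*z + 5, -15*x^2 - 12*x*z + 15*y^2*z - 2)
At (-2, -1, 2): (24, -92, 16).

(24, -92, 16)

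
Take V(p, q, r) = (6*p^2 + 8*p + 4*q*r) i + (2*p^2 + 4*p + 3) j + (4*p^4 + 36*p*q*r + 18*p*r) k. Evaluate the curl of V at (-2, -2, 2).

(∇×V)₁ = ∂V₃/∂q − ∂V₂/∂r = 36*p*r
(∇×V)₂ = ∂V₁/∂r − ∂V₃/∂p = -16*p^3 - 36*q*r + 4*q - 18*r
(∇×V)₃ = ∂V₂/∂p − ∂V₁/∂q = 4*p - 4*r + 4
∇×V = (36*p*r, -16*p^3 - 36*q*r + 4*q - 18*r, 4*p - 4*r + 4)
At (-2, -2, 2): (-144, 228, -12).

(-144, 228, -12)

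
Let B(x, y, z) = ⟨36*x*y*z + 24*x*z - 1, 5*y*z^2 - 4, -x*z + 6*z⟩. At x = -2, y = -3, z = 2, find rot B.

(60, 170, 144)

(∇×B)₁ = ∂B₃/∂y − ∂B₂/∂z = -10*y*z
(∇×B)₂ = ∂B₁/∂z − ∂B₃/∂x = 36*x*y + 24*x + z
(∇×B)₃ = ∂B₂/∂x − ∂B₁/∂y = -36*x*z
∇×B = (-10*y*z, 36*x*y + 24*x + z, -36*x*z)
At (-2, -3, 2): (60, 170, 144).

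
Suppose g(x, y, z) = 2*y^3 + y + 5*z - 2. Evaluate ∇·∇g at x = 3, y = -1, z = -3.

∂²g/∂x² = 0
∂²g/∂y² = 12*y
∂²g/∂z² = 0
∇²g = 12*y
At (3, -1, -3): -12.

-12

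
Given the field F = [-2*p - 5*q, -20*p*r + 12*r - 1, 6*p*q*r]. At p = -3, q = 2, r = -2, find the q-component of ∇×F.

24

(∇×F)_2 = ∂F₁/∂r − ∂F₃/∂p
= 0 − (6*q*r)
= -6*q*r
At (-3, 2, -2): 24.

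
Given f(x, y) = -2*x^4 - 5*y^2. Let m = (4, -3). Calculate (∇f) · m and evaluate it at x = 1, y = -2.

-92

∂f/∂x = -8*x^3
∂f/∂y = -10*y
∇f at (1, -2) = (-8, 20)
∇f · m = (-8)(4) + (20)(-3) = -92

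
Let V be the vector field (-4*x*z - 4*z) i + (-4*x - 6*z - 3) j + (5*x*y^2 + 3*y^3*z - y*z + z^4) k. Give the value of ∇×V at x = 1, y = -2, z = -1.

(-49, -28, -4)

(∇×V)₁ = ∂V₃/∂y − ∂V₂/∂z = 10*x*y + 9*y^2*z - z + 6
(∇×V)₂ = ∂V₁/∂z − ∂V₃/∂x = -4*x - 5*y^2 - 4
(∇×V)₃ = ∂V₂/∂x − ∂V₁/∂y = -4
∇×V = (10*x*y + 9*y^2*z - z + 6, -4*x - 5*y^2 - 4, -4)
At (1, -2, -1): (-49, -28, -4).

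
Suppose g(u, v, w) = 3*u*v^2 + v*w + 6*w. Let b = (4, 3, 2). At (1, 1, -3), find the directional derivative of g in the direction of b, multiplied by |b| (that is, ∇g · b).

35

∂g/∂u = 3*v^2
∂g/∂v = 6*u*v + w
∂g/∂w = v + 6
∇g at (1, 1, -3) = (3, 3, 7)
∇g · b = (3)(4) + (3)(3) + (7)(2) = 35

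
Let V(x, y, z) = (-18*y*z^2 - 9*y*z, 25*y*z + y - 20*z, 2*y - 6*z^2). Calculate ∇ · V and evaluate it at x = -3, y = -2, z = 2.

27

∂V₁/∂x = 0
∂V₂/∂y = 25*z + 1
∂V₃/∂z = -12*z
∇·V = 13*z + 1
At (-3, -2, 2): 27.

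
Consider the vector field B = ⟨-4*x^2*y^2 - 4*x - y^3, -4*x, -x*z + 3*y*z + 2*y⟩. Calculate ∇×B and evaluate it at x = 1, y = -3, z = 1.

(∇×B)₁ = ∂B₃/∂y − ∂B₂/∂z = 3*z + 2
(∇×B)₂ = ∂B₁/∂z − ∂B₃/∂x = z
(∇×B)₃ = ∂B₂/∂x − ∂B₁/∂y = 8*x^2*y + 3*y^2 - 4
∇×B = (3*z + 2, z, 8*x^2*y + 3*y^2 - 4)
At (1, -3, 1): (5, 1, -1).

(5, 1, -1)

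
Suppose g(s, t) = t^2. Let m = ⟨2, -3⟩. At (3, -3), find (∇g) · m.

18

∂g/∂s = 0
∂g/∂t = 2*t
∇g at (3, -3) = (0, -6)
∇g · m = (0)(2) + (-6)(-3) = 18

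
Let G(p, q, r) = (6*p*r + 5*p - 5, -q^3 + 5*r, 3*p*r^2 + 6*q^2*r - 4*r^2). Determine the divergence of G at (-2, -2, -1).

∂G₁/∂p = 6*r + 5
∂G₂/∂q = -3*q^2
∂G₃/∂r = 6*p*r + 6*q^2 - 8*r
∇·G = 6*p*r + 3*q^2 - 2*r + 5
At (-2, -2, -1): 31.

31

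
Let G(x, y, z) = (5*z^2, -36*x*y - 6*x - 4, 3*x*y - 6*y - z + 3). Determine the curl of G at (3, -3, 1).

(3, 19, 102)

(∇×G)₁ = ∂G₃/∂y − ∂G₂/∂z = 3*x - 6
(∇×G)₂ = ∂G₁/∂z − ∂G₃/∂x = -3*y + 10*z
(∇×G)₃ = ∂G₂/∂x − ∂G₁/∂y = -36*y - 6
∇×G = (3*x - 6, -3*y + 10*z, -36*y - 6)
At (3, -3, 1): (3, 19, 102).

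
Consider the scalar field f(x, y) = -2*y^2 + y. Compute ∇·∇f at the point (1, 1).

∂²f/∂x² = 0
∂²f/∂y² = -4
∇²f = -4
At (1, 1): -4.

-4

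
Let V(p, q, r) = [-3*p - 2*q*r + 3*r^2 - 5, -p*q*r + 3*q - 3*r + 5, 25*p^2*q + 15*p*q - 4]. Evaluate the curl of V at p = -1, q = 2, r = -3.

(∇×V)₁ = ∂V₃/∂q − ∂V₂/∂r = 25*p^2 + p*q + 15*p + 3
(∇×V)₂ = ∂V₁/∂r − ∂V₃/∂p = -50*p*q - 17*q + 6*r
(∇×V)₃ = ∂V₂/∂p − ∂V₁/∂q = -q*r + 2*r
∇×V = (25*p^2 + p*q + 15*p + 3, -50*p*q - 17*q + 6*r, -q*r + 2*r)
At (-1, 2, -3): (11, 48, 0).

(11, 48, 0)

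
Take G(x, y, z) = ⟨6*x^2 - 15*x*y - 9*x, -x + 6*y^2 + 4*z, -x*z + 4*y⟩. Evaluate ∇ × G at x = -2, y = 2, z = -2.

(∇×G)₁ = ∂G₃/∂y − ∂G₂/∂z = 0
(∇×G)₂ = ∂G₁/∂z − ∂G₃/∂x = z
(∇×G)₃ = ∂G₂/∂x − ∂G₁/∂y = 15*x - 1
∇×G = (0, z, 15*x - 1)
At (-2, 2, -2): (0, -2, -31).

(0, -2, -31)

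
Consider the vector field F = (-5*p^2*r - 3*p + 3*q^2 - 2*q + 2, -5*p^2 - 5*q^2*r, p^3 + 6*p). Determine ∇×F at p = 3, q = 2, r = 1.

(20, -78, -40)

(∇×F)₁ = ∂F₃/∂q − ∂F₂/∂r = 5*q^2
(∇×F)₂ = ∂F₁/∂r − ∂F₃/∂p = -8*p^2 - 6
(∇×F)₃ = ∂F₂/∂p − ∂F₁/∂q = -10*p - 6*q + 2
∇×F = (5*q^2, -8*p^2 - 6, -10*p - 6*q + 2)
At (3, 2, 1): (20, -78, -40).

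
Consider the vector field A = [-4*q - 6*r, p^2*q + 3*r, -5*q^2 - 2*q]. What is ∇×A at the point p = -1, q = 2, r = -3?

(∇×A)₁ = ∂A₃/∂q − ∂A₂/∂r = -10*q - 5
(∇×A)₂ = ∂A₁/∂r − ∂A₃/∂p = -6
(∇×A)₃ = ∂A₂/∂p − ∂A₁/∂q = 2*p*q + 4
∇×A = (-10*q - 5, -6, 2*p*q + 4)
At (-1, 2, -3): (-25, -6, 0).

(-25, -6, 0)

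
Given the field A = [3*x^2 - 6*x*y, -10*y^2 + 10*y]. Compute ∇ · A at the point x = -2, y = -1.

24

∂A₁/∂x = 6*x - 6*y
∂A₂/∂y = -20*y + 10
∇·A = 6*x - 26*y + 10
At (-2, -1): 24.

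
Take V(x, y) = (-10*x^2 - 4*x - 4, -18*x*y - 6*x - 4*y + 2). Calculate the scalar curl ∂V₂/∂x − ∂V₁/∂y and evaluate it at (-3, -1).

12

∂V₂/∂x = -18*y - 6
∂V₁/∂y = 0
Scalar curl = -18*y - 6
At (-3, -1): 12.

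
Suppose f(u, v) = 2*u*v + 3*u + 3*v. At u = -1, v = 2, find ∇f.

(7, 1)

∂f/∂u = 2*v + 3
∂f/∂v = 2*u + 3
∇f = (2*v + 3, 2*u + 3)
At (-1, 2): (7, 1).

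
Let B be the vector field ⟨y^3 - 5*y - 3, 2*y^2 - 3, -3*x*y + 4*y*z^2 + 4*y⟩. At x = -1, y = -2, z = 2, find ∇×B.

(23, -6, -7)

(∇×B)₁ = ∂B₃/∂y − ∂B₂/∂z = -3*x + 4*z^2 + 4
(∇×B)₂ = ∂B₁/∂z − ∂B₃/∂x = 3*y
(∇×B)₃ = ∂B₂/∂x − ∂B₁/∂y = -3*y^2 + 5
∇×B = (-3*x + 4*z^2 + 4, 3*y, -3*y^2 + 5)
At (-1, -2, 2): (23, -6, -7).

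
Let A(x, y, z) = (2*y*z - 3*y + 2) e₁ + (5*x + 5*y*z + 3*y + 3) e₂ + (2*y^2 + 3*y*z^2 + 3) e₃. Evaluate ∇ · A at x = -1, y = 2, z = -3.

∂A₁/∂x = 0
∂A₂/∂y = 5*z + 3
∂A₃/∂z = 6*y*z
∇·A = 6*y*z + 5*z + 3
At (-1, 2, -3): -48.

-48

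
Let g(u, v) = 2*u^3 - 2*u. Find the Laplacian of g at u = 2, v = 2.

∂²g/∂u² = 12*u
∂²g/∂v² = 0
∇²g = 12*u
At (2, 2): 24.

24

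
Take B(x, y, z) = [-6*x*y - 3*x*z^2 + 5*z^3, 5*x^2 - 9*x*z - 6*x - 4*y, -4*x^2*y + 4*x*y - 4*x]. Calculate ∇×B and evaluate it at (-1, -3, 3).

(∇×B)₁ = ∂B₃/∂y − ∂B₂/∂z = -4*x^2 + 13*x
(∇×B)₂ = ∂B₁/∂z − ∂B₃/∂x = 8*x*y - 6*x*z - 4*y + 15*z^2 + 4
(∇×B)₃ = ∂B₂/∂x − ∂B₁/∂y = 16*x - 9*z - 6
∇×B = (-4*x^2 + 13*x, 8*x*y - 6*x*z - 4*y + 15*z^2 + 4, 16*x - 9*z - 6)
At (-1, -3, 3): (-17, 193, -49).

(-17, 193, -49)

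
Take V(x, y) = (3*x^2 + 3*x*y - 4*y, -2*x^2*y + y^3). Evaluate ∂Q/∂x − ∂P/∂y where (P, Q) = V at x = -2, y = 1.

18

∂V₂/∂x = -4*x*y
∂V₁/∂y = 3*x - 4
Scalar curl = -4*x*y - 3*x + 4
At (-2, 1): 18.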